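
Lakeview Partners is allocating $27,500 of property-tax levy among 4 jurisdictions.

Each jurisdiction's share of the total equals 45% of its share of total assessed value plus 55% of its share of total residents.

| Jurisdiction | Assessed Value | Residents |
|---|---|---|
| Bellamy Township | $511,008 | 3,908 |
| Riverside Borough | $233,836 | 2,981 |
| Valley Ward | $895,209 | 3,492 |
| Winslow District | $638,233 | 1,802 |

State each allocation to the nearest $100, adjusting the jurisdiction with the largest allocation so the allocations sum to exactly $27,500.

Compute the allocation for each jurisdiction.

Bellamy Township: $7,600 · Riverside Borough: $5,000 · Valley Ward: $9,200 · Winslow District: $5,700

Assessed value total 2,278,286; residents total 12,183.
Combined weights (45% assessed value + 55% residents): Bellamy Township 0.2774; Riverside Borough 0.1808; Valley Ward 0.3345; Winslow District 0.2074.
Raw shares: Bellamy Township 7,627.37; Riverside Borough 4,970.99; Valley Ward 9,197.78; Winslow District 5,703.85.
Rounded to nearest $100: Bellamy Township $7,600; Riverside Borough $5,000; Valley Ward $9,200; Winslow District $5,700. Sum = $27,500.
Rounded total matches; no reconciliation needed.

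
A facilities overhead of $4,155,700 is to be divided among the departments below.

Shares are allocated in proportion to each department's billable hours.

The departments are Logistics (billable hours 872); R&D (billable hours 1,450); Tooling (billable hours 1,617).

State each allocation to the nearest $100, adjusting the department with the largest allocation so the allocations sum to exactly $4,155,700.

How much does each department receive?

Billable hours total: 3,939.
Unrounded shares: Logistics 872/3,939 × $4,155,700 = 919,972.18; R&D 1,450/3,939 × $4,155,700 = 1,529,770.25; Tooling 1,617/3,939 × $4,155,700 = 1,705,957.58.
After rounding ($100): Logistics $920,000; R&D $1,529,800; Tooling $1,706,000. Sum = $4,155,800.
Difference $4,155,700 − $4,155,800 = −$100 applied to largest allocation (Tooling): Tooling becomes $1,705,900.

Logistics: $920,000 | R&D: $1,529,800 | Tooling: $1,705,900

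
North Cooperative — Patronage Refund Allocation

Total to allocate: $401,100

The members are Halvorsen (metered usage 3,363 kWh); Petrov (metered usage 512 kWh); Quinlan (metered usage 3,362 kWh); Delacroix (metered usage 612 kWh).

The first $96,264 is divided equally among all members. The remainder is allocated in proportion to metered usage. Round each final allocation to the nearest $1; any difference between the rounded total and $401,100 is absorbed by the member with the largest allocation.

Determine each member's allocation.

Halvorsen: $154,676 · Petrov: $43,951 · Quinlan: $154,638 · Delacroix: $47,835

Equal tier: $96,264 ÷ 4 = $24,066 apiece.
Remainder $304,836 by metered usage (total 7,849): Halvorsen 130,610.71 → $130,611; Petrov 19,884.83 → $19,885; Quinlan 130,571.87 → $130,572; Delacroix 23,768.59 → $23,769.
Rounding difference −$1 on remainder applied to Halvorsen.
Totals: Halvorsen $24,066 + $130,610 = $154,676; Petrov $24,066 + $19,885 = $43,951; Quinlan $24,066 + $130,572 = $154,638; Delacroix $24,066 + $23,769 = $47,835.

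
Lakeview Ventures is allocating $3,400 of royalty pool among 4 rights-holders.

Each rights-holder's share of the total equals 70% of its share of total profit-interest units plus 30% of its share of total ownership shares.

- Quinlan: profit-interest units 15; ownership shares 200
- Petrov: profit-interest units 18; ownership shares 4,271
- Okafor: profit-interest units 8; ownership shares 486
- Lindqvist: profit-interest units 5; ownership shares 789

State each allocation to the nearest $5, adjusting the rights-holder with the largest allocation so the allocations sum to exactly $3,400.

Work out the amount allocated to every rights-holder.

Quinlan: $810; Petrov: $1,690; Okafor: $500; Lindqvist: $400

Totals — profit-interest units 46, ownership shares 5,746.
Blended shares (70% profit-interest units + 30% ownership shares): Quinlan 0.2387; Petrov 0.4969; Okafor 0.1471; Lindqvist 0.1173.
Unrounded shares: Quinlan 811.59; Petrov 1,689.47; Okafor 500.19; Lindqvist 398.75.
After rounding ($5): Quinlan $810; Petrov $1,690; Okafor $500; Lindqvist $400. Sum = $3,400.
No rounding difference to absorb.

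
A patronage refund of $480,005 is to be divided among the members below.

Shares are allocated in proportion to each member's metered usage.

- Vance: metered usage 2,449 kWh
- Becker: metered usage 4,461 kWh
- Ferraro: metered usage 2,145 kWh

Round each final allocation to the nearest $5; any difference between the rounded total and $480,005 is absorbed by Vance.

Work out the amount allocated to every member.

Vance: $129,825 | Becker: $236,475 | Ferraro: $113,705

Combined metered usage = 9,055.
Pro-rata amounts: Vance 2,449/9,055 × $480,005 = 129,821.34; Becker 4,461/9,055 × $480,005 = 236,477.34; Ferraro 2,145/9,055 × $480,005 = 113,706.32.
At nearest $5: Vance $129,820; Becker $236,475; Ferraro $113,705. Sum = $480,000.
Difference $480,005 − $480,000 = +$5 applied to Vance: Vance becomes $129,825.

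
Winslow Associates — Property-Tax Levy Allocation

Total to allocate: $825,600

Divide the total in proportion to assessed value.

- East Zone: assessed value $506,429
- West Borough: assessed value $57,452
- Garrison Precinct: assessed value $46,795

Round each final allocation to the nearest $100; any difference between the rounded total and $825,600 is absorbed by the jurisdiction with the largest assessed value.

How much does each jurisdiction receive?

Combined assessed value = 610,676.
Unrounded shares: East Zone 506,429/610,676 × $825,600 = 684,663.85; West Borough 57,452/610,676 × $825,600 = 77,671.91; Garrison Precinct 46,795/610,676 × $825,600 = 63,264.24.
After rounding ($100): East Zone $684,700; West Borough $77,700; Garrison Precinct $63,300. Sum = $825,700.
Difference $825,600 − $825,700 = −$100 applied to largest assessed value (East Zone): East Zone becomes $684,600.

East Zone: $684,600 · West Borough: $77,700 · Garrison Precinct: $63,300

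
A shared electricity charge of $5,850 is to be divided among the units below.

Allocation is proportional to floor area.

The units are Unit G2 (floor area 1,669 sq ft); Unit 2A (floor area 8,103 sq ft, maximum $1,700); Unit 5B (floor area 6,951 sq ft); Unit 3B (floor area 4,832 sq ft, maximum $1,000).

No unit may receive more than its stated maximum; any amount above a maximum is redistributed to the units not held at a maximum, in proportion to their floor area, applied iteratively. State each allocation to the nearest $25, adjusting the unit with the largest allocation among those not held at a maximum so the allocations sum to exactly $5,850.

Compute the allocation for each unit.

Combined floor area = 21,555.
Proportional shares (ignoring caps): Unit G2 452.96; Unit 2A 2,199.14; Unit 5B 1,886.49; Unit 3B 1,311.40.
Capped: Unit 2A ($1,700), Unit 3B ($1,000); residual $3,150 reallocated over remaining floor area 8,620.
Shares after redistribution: Unit G2 609.90 → $600; Unit 5B 2,540.10 → $2,550.

Unit G2: $600 | Unit 2A: $1,700 | Unit 5B: $2,550 | Unit 3B: $1,000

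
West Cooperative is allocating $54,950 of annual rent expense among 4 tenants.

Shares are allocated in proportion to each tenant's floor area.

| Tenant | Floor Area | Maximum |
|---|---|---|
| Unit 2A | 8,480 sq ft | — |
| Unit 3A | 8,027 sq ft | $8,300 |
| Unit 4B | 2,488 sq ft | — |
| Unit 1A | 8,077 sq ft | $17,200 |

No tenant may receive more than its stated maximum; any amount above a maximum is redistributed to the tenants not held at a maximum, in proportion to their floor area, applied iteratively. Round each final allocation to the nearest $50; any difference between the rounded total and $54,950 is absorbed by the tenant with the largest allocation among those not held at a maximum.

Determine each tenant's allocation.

Unit 2A: $22,750 · Unit 3A: $8,300 · Unit 4B: $6,700 · Unit 1A: $17,200

Floor area total: 27,072.
Pro-rata shares before constraints: Unit 2A 17,212.47; Unit 3A 16,292.98; Unit 4B 5,050.07; Unit 1A 16,394.47.
Capped: Unit 3A ($8,300); remaining pool $46,650 reallocated over remaining floor area 19,045.
Capped: Unit 1A ($17,200); remaining pool $29,450 reallocated over remaining floor area 10,968.
Redistributed shares: Unit 2A 22,769.51 → $22,750; Unit 4B 6,680.49 → $6,700.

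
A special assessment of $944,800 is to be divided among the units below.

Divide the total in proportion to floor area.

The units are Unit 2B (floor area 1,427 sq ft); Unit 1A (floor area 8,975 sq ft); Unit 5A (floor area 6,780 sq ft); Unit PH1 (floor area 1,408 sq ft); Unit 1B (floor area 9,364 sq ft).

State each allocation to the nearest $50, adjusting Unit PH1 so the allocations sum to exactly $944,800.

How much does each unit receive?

Unit 2B: $48,250 · Unit 1A: $303,350 · Unit 5A: $229,150 · Unit PH1: $47,550 · Unit 1B: $316,500

Sum of floor area: 27,954.
Unrounded shares: Unit 2B 1,427/27,954 × $944,800 = 48,230.29; Unit 1A 8,975/27,954 × $944,800 = 303,340.49; Unit 5A 6,780/27,954 × $944,800 = 229,153.04; Unit PH1 1,408/27,954 × $944,800 = 47,588.12; Unit 1B 9,364/27,954 × $944,800 = 316,488.06.
At nearest $50: Unit 2B $48,250; Unit 1A $303,350; Unit 5A $229,150; Unit PH1 $47,600; Unit 1B $316,500. Sum = $944,850.
Difference $944,800 − $944,850 = −$50 applied to Unit PH1: Unit PH1 becomes $47,550.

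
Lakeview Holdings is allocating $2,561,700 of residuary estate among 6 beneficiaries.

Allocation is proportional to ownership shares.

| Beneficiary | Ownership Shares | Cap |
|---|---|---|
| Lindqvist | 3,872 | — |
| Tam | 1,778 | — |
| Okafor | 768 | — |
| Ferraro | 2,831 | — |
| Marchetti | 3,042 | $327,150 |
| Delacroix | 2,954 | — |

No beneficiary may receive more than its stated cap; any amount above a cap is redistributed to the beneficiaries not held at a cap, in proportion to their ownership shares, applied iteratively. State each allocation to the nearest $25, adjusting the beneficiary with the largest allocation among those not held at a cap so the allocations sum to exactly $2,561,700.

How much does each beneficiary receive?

Lindqvist: $709,025; Tam: $325,575; Okafor: $140,625; Ferraro: $518,400; Marchetti: $327,150; Delacroix: $540,925

Ownership shares total: 15,245.
Proportional shares (ignoring caps): Lindqvist 650,633.15; Tam 298,766.98; Okafor 129,051.20; Ferraro 475,708.28; Marchetti 511,163.75; Delacroix 496,376.63.
Held at cap: Marchetti ($327,150); remaining pool $2,234,550 reallocated over remaining ownership shares 12,203.
Shares after redistribution: Lindqvist 709,020.54 → $709,025; Tam 325,578.13 → $325,575; Okafor 140,632.17 → $140,625; Ferraro 518,398.02 → $518,400; Delacroix 540,921.14 → $540,925.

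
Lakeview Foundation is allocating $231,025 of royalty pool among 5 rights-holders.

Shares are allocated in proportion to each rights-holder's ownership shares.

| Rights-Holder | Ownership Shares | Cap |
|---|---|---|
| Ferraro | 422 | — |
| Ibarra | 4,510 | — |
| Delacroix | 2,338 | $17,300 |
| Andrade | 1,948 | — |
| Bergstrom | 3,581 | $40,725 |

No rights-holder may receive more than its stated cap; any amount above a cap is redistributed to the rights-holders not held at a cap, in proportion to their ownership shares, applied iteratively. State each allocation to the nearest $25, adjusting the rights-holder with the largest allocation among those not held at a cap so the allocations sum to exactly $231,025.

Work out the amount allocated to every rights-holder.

Ferraro: $10,600 | Ibarra: $113,425 | Delacroix: $17,300 | Andrade: $48,975 | Bergstrom: $40,725

Total ownership shares = 12,799.
Pro-rata shares before constraints: Ferraro 7,617.20; Ibarra 81,406.57; Delacroix 42,201.46; Andrade 35,161.86; Bergstrom 64,637.90.
Cap binds for Delacroix ($17,300), Bergstrom ($40,725); residual $173,000 reallocated over remaining ownership shares 6,880.
Shares after redistribution: Ferraro 10,611.34 → $10,600; Ibarra 113,405.52 → $113,400; Andrade 48,983.14 → $48,975.
Rounding difference +$25 applied to Ibarra → $113,425.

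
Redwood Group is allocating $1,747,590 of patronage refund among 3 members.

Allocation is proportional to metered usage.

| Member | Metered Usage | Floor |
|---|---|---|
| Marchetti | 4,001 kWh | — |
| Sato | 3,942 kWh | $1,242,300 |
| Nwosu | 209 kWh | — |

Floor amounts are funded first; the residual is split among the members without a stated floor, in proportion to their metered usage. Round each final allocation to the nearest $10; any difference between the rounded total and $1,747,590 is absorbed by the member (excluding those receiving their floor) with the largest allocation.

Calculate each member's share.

Marchetti: $480,210 | Sato: $1,242,300 | Nwosu: $25,080

Fund the minimums — Sato $1,242,300. Remaining pool $505,290.
Remaining pool split over remaining metered usage 4,210: Marchetti 480,205.53 → $480,210; Nwosu 25,084.47 → $25,080.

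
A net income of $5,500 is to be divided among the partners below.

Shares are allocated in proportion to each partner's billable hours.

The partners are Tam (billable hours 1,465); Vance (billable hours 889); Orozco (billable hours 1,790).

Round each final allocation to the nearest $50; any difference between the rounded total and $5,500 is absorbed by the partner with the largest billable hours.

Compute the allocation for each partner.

Tam: $1,950 | Vance: $1,200 | Orozco: $2,350

Combined billable hours = 4,144.
Pro-rata amounts: Tam 1,465/4,144 × $5,500 = 1,944.38; Vance 889/4,144 × $5,500 = 1,179.90; Orozco 1,790/4,144 × $5,500 = 2,375.72.
After rounding ($50): Tam $1,950; Vance $1,200; Orozco $2,400. Sum = $5,550.
Difference $5,500 − $5,550 = −$50 applied to largest billable hours (Orozco): Orozco becomes $2,350.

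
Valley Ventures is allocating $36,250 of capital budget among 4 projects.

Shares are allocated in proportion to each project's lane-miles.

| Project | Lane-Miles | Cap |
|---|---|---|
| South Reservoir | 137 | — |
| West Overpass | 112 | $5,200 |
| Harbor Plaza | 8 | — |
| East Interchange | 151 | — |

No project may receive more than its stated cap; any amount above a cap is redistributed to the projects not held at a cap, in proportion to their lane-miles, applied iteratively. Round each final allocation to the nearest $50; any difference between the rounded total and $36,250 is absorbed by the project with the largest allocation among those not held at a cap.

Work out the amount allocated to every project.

South Reservoir: $14,350; West Overpass: $5,200; Harbor Plaza: $850; East Interchange: $15,850

Lane-miles total: 408.
Pro-rata shares before constraints: South Reservoir 12,172.18; West Overpass 9,950.98; Harbor Plaza 710.78; East Interchange 13,416.05.
Held at cap: West Overpass ($5,200); remaining pool $31,050 reallocated over remaining lane-miles 296.
Redistributed shares: South Reservoir 14,371.11 → $14,350; Harbor Plaza 839.19 → $850; East Interchange 15,839.70 → $15,850.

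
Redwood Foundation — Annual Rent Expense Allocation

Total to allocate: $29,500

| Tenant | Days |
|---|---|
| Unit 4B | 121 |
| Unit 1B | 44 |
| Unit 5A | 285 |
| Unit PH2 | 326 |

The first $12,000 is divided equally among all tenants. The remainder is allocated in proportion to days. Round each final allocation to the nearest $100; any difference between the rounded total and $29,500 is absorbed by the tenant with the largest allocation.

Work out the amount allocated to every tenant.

Unit 4B: $5,700; Unit 1B: $4,000; Unit 5A: $9,400; Unit PH2: $10,400

First tranche $12,000 split equally: $3,000 each.
Remainder $17,500 by days (total 776): Unit 4B 2,728.74 → $2,700; Unit 1B 992.27 → $1,000; Unit 5A 6,427.19 → $6,400; Unit PH2 7,351.80 → $7,400.
Totals: Unit 4B $3,000 + $2,700 = $5,700; Unit 1B $3,000 + $1,000 = $4,000; Unit 5A $3,000 + $6,400 = $9,400; Unit PH2 $3,000 + $7,400 = $10,400.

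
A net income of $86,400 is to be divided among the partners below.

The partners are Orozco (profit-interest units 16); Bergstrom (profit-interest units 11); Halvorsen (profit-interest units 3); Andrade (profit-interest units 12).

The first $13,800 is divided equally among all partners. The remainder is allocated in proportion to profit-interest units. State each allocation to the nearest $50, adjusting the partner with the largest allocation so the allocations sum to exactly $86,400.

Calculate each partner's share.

Orozco: $31,100 · Bergstrom: $22,450 · Halvorsen: $8,650 · Andrade: $24,200

Equal tier: $13,800 ÷ 4 = $3,450 apiece.
Remainder $72,600 by profit-interest units (total 42): Orozco 27,657.14 → $27,650; Bergstrom 19,014.29 → $19,000; Halvorsen 5,185.71 → $5,200; Andrade 20,742.86 → $20,750.
Totals: Orozco $3,450 + $27,650 = $31,100; Bergstrom $3,450 + $19,000 = $22,450; Halvorsen $3,450 + $5,200 = $8,650; Andrade $3,450 + $20,750 = $24,200.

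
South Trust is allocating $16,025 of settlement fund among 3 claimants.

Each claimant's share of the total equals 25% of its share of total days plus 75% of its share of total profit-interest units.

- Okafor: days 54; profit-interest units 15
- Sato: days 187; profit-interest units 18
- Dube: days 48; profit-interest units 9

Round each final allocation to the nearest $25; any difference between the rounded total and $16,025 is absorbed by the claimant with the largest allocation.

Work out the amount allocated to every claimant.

Okafor: $5,050 · Sato: $7,725 · Dube: $3,250

Totals — days 289, profit-interest units 42.
Combined weights (25% days + 75% profit-interest units): Okafor 0.3146; Sato 0.4832; Dube 0.2022.
Raw shares: Okafor 5,040.98; Sato 7,743.17; Dube 3,240.84.
After rounding ($25): Okafor $5,050; Sato $7,750; Dube $3,250. Sum = $16,050.
Difference $16,025 − $16,050 = −$25 applied to largest allocation (Sato): Sato becomes $7,725.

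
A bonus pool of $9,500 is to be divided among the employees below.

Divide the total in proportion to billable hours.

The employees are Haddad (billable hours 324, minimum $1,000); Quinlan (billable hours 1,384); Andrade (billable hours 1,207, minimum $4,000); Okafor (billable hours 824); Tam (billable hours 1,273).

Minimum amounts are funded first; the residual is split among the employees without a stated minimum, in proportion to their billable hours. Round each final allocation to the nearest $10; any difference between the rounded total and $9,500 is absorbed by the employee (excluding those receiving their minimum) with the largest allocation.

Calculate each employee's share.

Guaranteed amounts: Haddad $1,000; Andrade $4,000. Balance $4,500.
Balance split over remaining billable hours 3,481: Quinlan 1,789.14 → $1,790; Okafor 1,065.21 → $1,070; Tam 1,645.65 → $1,650.
Rounding difference −$10 applied to Quinlan → $1,780.

Haddad: $1,000; Quinlan: $1,780; Andrade: $4,000; Okafor: $1,070; Tam: $1,650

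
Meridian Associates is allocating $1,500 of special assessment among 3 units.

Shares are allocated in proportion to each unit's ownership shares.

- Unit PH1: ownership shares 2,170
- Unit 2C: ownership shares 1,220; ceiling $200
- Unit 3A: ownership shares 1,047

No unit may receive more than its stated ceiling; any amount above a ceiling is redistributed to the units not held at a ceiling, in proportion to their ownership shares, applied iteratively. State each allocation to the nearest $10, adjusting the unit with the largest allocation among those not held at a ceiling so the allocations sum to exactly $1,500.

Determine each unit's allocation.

Unit PH1: $880 | Unit 2C: $200 | Unit 3A: $420

Combined ownership shares = 4,437.
Pro-rata shares before constraints: Unit PH1 733.60; Unit 2C 412.44; Unit 3A 353.96.
Capped: Unit 2C ($200); remaining pool $1,300 reallocated over remaining ownership shares 3,217.
Shares after redistribution: Unit PH1 876.90 → $880; Unit 3A 423.10 → $420.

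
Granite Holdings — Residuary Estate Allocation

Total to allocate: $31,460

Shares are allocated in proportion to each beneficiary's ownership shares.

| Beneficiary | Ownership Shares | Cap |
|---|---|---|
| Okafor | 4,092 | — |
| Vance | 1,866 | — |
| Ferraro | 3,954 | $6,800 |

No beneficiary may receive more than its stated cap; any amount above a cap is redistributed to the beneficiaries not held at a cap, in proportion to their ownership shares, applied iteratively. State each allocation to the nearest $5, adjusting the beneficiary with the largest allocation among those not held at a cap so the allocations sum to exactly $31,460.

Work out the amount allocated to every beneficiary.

Okafor: $16,935; Vance: $7,725; Ferraro: $6,800

Ownership shares total: 9,912.
Proportional shares (ignoring caps): Okafor 12,987.72; Vance 5,922.55; Ferraro 12,549.72.
Capped: Ferraro ($6,800); remaining pool $24,660 reallocated over remaining ownership shares 5,958.
Shares after redistribution: Okafor 16,936.68 → $16,935; Vance 7,723.32 → $7,725.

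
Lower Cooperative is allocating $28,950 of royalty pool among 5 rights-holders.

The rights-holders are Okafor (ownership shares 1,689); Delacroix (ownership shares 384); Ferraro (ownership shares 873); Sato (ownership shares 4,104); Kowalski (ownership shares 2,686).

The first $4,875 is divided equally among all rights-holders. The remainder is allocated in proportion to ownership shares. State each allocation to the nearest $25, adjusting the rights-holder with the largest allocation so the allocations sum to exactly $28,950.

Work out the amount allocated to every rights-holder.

Okafor: $5,150; Delacroix: $1,925; Ferraro: $3,125; Sato: $11,125; Kowalski: $7,625

Equal tier: $4,875 ÷ 5 = $975 apiece.
Remainder $24,075 by ownership shares (total 9,736): Okafor 4,176.53 → $4,175; Delacroix 949.55 → $950; Ferraro 2,158.74 → $2,150; Sato 10,148.29 → $10,150; Kowalski 6,641.89 → $6,650.
Totals: Okafor $975 + $4,175 = $5,150; Delacroix $975 + $950 = $1,925; Ferraro $975 + $2,150 = $3,125; Sato $975 + $10,150 = $11,125; Kowalski $975 + $6,650 = $7,625.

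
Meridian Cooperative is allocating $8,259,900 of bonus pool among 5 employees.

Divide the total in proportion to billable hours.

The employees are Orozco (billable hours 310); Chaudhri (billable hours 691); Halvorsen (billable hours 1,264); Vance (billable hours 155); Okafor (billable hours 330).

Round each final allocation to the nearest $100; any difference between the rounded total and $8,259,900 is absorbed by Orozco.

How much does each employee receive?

Orozco: $931,000 | Chaudhri: $2,075,500 | Halvorsen: $3,796,600 | Vance: $465,600 | Okafor: $991,200

Sum of billable hours: 2,750.
Raw shares: Orozco 310/2,750 × $8,259,900 = 931,116.00; Chaudhri 691/2,750 × $8,259,900 = 2,075,487.60; Halvorsen 1,264/2,750 × $8,259,900 = 3,796,550.40; Vance 155/2,750 × $8,259,900 = 465,558.00; Okafor 330/2,750 × $8,259,900 = 991,188.00.
At nearest $100: Orozco $931,100; Chaudhri $2,075,500; Halvorsen $3,796,600; Vance $465,600; Okafor $991,200. Sum = $8,260,000.
Difference $8,259,900 − $8,260,000 = −$100 applied to Orozco: Orozco becomes $931,000.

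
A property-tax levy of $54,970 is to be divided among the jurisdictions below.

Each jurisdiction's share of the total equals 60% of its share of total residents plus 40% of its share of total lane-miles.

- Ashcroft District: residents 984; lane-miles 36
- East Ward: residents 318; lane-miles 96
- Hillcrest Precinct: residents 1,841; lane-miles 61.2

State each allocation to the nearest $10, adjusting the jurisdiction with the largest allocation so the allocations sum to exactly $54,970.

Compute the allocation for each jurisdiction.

Ashcroft District: $14,420 · East Ward: $14,260 · Hillcrest Precinct: $26,290

Totals — residents 3,143, lane-miles 193.2.
Combined weights (60% residents + 40% lane-miles): Ashcroft District 0.2624; East Ward 0.2595; Hillcrest Precinct 0.4782.
Unrounded shares: Ashcroft District 14,423.04; East Ward 14,262.74; Hillcrest Precinct 26,284.22.
At nearest $10: Ashcroft District $14,420; East Ward $14,260; Hillcrest Precinct $26,280. Sum = $54,960.
Difference $54,970 − $54,960 = +$10 applied to largest allocation (Hillcrest Precinct): Hillcrest Precinct becomes $26,290.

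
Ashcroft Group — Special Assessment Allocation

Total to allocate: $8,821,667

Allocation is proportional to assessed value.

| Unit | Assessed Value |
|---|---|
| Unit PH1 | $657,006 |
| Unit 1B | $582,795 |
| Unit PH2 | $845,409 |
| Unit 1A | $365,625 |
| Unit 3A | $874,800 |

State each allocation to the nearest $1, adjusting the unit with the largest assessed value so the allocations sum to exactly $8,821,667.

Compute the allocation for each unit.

Unit PH1: $1,742,791 · Unit 1B: $1,545,937 · Unit PH2: $2,242,554 · Unit 1A: $969,867 · Unit 3A: $2,320,518

Assessed value total: 657,006 + 582,795 + 845,409 + 365,625 + 874,800 = 3,325,635.
Raw shares: Unit PH1 1,742,791.42; Unit 1B 1,545,937.37; Unit PH2 2,242,554.18; Unit 1A 969,866.51; Unit 3A 2,320,517.52.
After rounding ($1): Unit PH1 $1,742,791; Unit 1B $1,545,937; Unit PH2 $2,242,554; Unit 1A $969,867; Unit 3A $2,320,518. Sum = $8,821,667.
Sum already equals the total — no adjustment.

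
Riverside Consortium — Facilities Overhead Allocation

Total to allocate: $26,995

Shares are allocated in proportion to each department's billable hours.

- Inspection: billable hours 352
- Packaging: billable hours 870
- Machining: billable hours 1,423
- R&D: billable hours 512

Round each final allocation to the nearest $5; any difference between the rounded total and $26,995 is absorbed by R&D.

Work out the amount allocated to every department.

Inspection: $3,010 · Packaging: $7,440 · Machining: $12,170 · R&D: $4,375

Billable hours total: 3,157.
Unrounded shares: Inspection 352/3,157 × $26,995 = 3,009.90; Packaging 870/3,157 × $26,995 = 7,439.23; Machining 1,423/3,157 × $26,995 = 12,167.84; R&D 512/3,157 × $26,995 = 4,378.03.
At nearest $5: Inspection $3,010; Packaging $7,440; Machining $12,170; R&D $4,380. Sum = $27,000.
Difference $26,995 − $27,000 = −$5 applied to R&D: R&D becomes $4,375.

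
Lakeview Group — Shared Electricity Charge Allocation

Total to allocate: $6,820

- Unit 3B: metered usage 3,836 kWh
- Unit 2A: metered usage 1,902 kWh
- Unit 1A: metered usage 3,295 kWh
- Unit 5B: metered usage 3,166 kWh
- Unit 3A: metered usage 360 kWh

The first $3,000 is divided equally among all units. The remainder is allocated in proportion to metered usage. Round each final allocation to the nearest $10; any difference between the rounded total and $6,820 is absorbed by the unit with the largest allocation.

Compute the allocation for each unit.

Equal tier: $3,000 ÷ 5 = $600 apiece.
Remainder $3,820 by metered usage (total 12,559): Unit 3B 1,166.77 → $1,170; Unit 2A 578.52 → $580; Unit 1A 1,002.22 → $1,000; Unit 5B 962.98 → $960; Unit 3A 109.50 → $110.
Totals: Unit 3B $600 + $1,170 = $1,770; Unit 2A $600 + $580 = $1,180; Unit 1A $600 + $1,000 = $1,600; Unit 5B $600 + $960 = $1,560; Unit 3A $600 + $110 = $710.

Unit 3B: $1,770; Unit 2A: $1,180; Unit 1A: $1,600; Unit 5B: $1,560; Unit 3A: $710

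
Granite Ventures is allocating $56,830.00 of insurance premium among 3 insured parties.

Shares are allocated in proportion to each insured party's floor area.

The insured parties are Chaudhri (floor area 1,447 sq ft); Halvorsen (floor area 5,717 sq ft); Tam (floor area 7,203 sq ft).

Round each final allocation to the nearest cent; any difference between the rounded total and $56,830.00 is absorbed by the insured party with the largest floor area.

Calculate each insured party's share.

Chaudhri: $5,723.74; Halvorsen: $22,614.12; Tam: $28,492.14

Floor area total: 1,447 + 5,717 + 7,203 = 14,367.
Proportional shares: Chaudhri 5,723.7426; Halvorsen 22,614.1233; Tam 28,492.1341.
Rounded to nearest cent: Chaudhri $5,723.74; Halvorsen $22,614.12; Tam $28,492.13. Sum = $56,829.99.
Difference $56,830.00 − $56,829.99 = +$0.01 applied to largest floor area (Tam): Tam becomes $28,492.14.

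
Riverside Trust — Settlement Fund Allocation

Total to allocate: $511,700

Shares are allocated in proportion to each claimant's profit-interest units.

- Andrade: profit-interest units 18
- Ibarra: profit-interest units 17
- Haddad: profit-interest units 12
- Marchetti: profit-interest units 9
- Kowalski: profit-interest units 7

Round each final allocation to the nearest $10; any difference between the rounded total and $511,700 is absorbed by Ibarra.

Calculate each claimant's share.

Andrade: $146,200 | Ibarra: $138,070 | Haddad: $97,470 | Marchetti: $73,100 | Kowalski: $56,860

Sum of profit-interest units: 63.
Proportional shares: Andrade 18/63 × $511,700 = 146,200.00; Ibarra 17/63 × $511,700 = 138,077.78; Haddad 12/63 × $511,700 = 97,466.67; Marchetti 9/63 × $511,700 = 73,100.00; Kowalski 7/63 × $511,700 = 56,855.56.
Rounded to nearest $10: Andrade $146,200; Ibarra $138,080; Haddad $97,470; Marchetti $73,100; Kowalski $56,860. Sum = $511,710.
Difference $511,700 − $511,710 = −$10 applied to Ibarra: Ibarra becomes $138,070.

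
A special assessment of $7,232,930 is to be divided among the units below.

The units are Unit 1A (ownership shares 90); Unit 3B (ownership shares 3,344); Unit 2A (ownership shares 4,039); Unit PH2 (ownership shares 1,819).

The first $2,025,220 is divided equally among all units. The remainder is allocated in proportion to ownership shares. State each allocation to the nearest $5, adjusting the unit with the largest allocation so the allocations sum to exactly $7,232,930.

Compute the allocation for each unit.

Unit 1A: $556,745 | Unit 3B: $2,380,455 | Unit 2A: $2,769,965 | Unit PH2: $1,525,765

First tranche $2,025,220 split equally: $506,305 each.
Remainder $5,207,710 by ownership shares (total 9,292): Unit 1A 50,440.58 → $50,440; Unit 3B 1,874,147.89 → $1,874,150; Unit 2A 2,263,661.29 → $2,263,660; Unit PH2 1,019,460.23 → $1,019,460.
Totals: Unit 1A $506,305 + $50,440 = $556,745; Unit 3B $506,305 + $1,874,150 = $2,380,455; Unit 2A $506,305 + $2,263,660 = $2,769,965; Unit PH2 $506,305 + $1,019,460 = $1,525,765.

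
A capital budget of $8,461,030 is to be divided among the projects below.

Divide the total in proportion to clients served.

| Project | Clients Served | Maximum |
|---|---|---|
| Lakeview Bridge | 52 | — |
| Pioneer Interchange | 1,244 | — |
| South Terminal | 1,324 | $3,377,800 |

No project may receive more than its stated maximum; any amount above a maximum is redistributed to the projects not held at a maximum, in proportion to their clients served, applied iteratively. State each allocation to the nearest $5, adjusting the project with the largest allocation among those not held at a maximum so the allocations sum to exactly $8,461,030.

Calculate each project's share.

Clients served total: 2,620.
Pro-rata shares before constraints: Lakeview Bridge 167,928.84; Pioneer Interchange 4,017,374.55; South Terminal 4,275,726.61.
Capped: South Terminal ($3,377,800); remaining pool $5,083,230 reallocated over remaining clients served 1,296.
Remaining shares: Lakeview Bridge 203,956.76 → $203,955; Pioneer Interchange 4,879,273.24 → $4,879,275.

Lakeview Bridge: $203,955; Pioneer Interchange: $4,879,275; South Terminal: $3,377,800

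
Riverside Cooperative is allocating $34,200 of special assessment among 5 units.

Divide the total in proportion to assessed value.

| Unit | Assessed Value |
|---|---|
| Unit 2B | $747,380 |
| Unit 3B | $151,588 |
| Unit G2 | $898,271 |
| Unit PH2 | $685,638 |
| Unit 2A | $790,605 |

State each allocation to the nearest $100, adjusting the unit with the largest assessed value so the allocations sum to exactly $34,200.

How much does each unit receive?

Unit 2B: $7,800 | Unit 3B: $1,600 | Unit G2: $9,300 | Unit PH2: $7,200 | Unit 2A: $8,300

Total assessed value = 3,273,482.
Unrounded shares: Unit 2B 747,380/3,273,482 × $34,200 = 7,808.32; Unit 3B 151,588/3,273,482 × $34,200 = 1,583.73; Unit G2 898,271/3,273,482 × $34,200 = 9,384.77; Unit PH2 685,638/3,273,482 × $34,200 = 7,163.27; Unit 2A 790,605/3,273,482 × $34,200 = 8,259.92.
After rounding ($100): Unit 2B $7,800; Unit 3B $1,600; Unit G2 $9,400; Unit PH2 $7,200; Unit 2A $8,300. Sum = $34,300.
Difference $34,200 − $34,300 = −$100 applied to largest assessed value (Unit G2): Unit G2 becomes $9,300.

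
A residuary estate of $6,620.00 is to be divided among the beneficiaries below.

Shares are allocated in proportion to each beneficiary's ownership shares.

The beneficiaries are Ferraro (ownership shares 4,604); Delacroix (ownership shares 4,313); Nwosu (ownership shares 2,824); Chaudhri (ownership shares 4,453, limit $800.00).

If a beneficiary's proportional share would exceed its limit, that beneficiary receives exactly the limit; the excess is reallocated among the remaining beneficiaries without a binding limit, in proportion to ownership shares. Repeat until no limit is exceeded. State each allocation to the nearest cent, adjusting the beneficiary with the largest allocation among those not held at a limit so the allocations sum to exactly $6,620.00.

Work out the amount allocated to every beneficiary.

Ferraro: $2,282.20 · Delacroix: $2,137.95 · Nwosu: $1,399.85 · Chaudhri: $800.00

Total ownership shares = 16,194.
Unconstrained shares: Ferraro 1,882.0847; Delacroix 1,763.1258; Nwosu 1,154.4325; Chaudhri 1,820.3569.
Held at cap: Chaudhri ($800.00); balance $5,820.00 reallocated over remaining ownership shares 11,741.
Remaining shares: Ferraro 2,282.1974 → $2,282.20; Delacroix 2,137.9491 → $2,137.95; Nwosu 1,399.8535 → $1,399.85.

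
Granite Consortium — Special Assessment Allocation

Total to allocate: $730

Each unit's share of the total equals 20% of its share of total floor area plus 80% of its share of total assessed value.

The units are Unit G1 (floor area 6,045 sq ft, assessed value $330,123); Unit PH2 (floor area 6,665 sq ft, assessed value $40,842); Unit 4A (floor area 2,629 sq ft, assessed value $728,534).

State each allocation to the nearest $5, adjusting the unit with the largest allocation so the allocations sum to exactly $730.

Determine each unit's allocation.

Floor area total 15,339; assessed value total 1,099,499.
Composite weights (20% floor area + 80% assessed value): Unit G1 0.3190; Unit PH2 0.1166; Unit 4A 0.5644.
Pro-rata amounts: Unit G1 232.88; Unit PH2 85.13; Unit 4A 411.98.
After rounding ($5): Unit G1 $235; Unit PH2 $85; Unit 4A $410. Sum = $730.
No rounding difference to absorb.

Unit G1: $235; Unit PH2: $85; Unit 4A: $410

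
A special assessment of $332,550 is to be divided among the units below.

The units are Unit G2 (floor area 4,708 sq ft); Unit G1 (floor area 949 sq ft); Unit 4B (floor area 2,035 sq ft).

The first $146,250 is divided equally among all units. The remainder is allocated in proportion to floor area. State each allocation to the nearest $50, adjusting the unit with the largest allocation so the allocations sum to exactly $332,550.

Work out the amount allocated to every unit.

Unit G2: $162,750; Unit G1: $71,750; Unit 4B: $98,050

First tranche $146,250 split equally: $48,750 each.
Remainder $186,300 by floor area (total 7,692): Unit G2 114,027.61 → $114,050; Unit G1 22,984.75 → $23,000; Unit 4B 49,287.64 → $49,300.
Rounding difference −$50 on remainder applied to Unit G2.
Totals: Unit G2 $48,750 + $114,000 = $162,750; Unit G1 $48,750 + $23,000 = $71,750; Unit 4B $48,750 + $49,300 = $98,050.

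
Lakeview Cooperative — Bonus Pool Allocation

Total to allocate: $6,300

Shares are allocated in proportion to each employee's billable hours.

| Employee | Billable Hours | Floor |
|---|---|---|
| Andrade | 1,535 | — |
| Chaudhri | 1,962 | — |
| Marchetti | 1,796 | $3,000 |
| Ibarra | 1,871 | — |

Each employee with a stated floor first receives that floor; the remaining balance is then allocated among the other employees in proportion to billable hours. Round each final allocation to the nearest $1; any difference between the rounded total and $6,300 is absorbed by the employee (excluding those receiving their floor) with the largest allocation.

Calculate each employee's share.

Andrade: $944; Chaudhri: $1,206; Marchetti: $3,000; Ibarra: $1,150

Minimums first: Marchetti $3,000. Balance $3,300.
Balance split over remaining billable hours 5,368: Andrade 943.65 → $944; Chaudhri 1,206.15 → $1,206; Ibarra 1,150.20 → $1,150.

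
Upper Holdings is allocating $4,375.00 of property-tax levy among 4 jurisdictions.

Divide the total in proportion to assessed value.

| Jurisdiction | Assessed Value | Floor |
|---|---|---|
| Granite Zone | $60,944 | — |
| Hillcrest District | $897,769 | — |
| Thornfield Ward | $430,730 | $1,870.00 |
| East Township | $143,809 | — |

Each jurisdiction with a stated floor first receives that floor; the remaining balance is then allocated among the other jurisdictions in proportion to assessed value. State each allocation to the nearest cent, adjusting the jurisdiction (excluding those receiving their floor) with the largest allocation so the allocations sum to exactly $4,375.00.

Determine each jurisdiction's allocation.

Fund the minimums — Thornfield Ward $1,870.00. Balance $2,505.00.
Balance split over remaining assessed value 1,102,522: Granite Zone 138.4686 → $138.47; Hillcrest District 2,039.7882 → $2,039.79; East Township 326.7432 → $326.74.

Granite Zone: $138.47 | Hillcrest District: $2,039.79 | Thornfield Ward: $1,870.00 | East Township: $326.74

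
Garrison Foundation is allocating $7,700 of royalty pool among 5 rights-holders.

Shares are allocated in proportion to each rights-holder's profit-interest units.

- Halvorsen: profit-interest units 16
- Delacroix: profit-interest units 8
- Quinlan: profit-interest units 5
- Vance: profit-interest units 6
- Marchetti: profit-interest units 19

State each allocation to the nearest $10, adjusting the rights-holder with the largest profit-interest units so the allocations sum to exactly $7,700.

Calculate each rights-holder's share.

Sum of profit-interest units: 16 + 8 + 5 + 6 + 19 = 54.
Unrounded shares: Halvorsen 2,281.48; Delacroix 1,140.74; Quinlan 712.96; Vance 855.56; Marchetti 2,709.26.
At nearest $10: Halvorsen $2,280; Delacroix $1,140; Quinlan $710; Vance $860; Marchetti $2,710. Sum = $7,700.
Sum already equals the total — no adjustment.

Halvorsen: $2,280 · Delacroix: $1,140 · Quinlan: $710 · Vance: $860 · Marchetti: $2,710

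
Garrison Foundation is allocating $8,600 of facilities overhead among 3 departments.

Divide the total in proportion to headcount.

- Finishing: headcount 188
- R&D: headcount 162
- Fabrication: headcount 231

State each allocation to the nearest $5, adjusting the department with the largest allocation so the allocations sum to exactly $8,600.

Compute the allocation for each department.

Total headcount = 581.
Proportional shares: Finishing 188/581 × $8,600 = 2,782.79; R&D 162/581 × $8,600 = 2,397.93; Fabrication 231/581 × $8,600 = 3,419.28.
At nearest $5: Finishing $2,785; R&D $2,400; Fabrication $3,420. Sum = $8,605.
Difference $8,600 − $8,605 = −$5 applied to largest allocation (Fabrication): Fabrication becomes $3,415.

Finishing: $2,785 | R&D: $2,400 | Fabrication: $3,415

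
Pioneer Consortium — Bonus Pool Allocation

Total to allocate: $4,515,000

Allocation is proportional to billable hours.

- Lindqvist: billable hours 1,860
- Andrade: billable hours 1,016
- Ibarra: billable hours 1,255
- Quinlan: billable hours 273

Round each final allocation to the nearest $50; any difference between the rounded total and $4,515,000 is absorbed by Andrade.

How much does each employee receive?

Lindqvist: $1,906,900 · Andrade: $1,041,550 · Ibarra: $1,286,650 · Quinlan: $279,900

Combined billable hours = 4,404.
Unrounded shares: Lindqvist 1,860/4,404 × $4,515,000 = 1,906,880.11; Andrade 1,016/4,404 × $4,515,000 = 1,041,607.63; Ibarra 1,255/4,404 × $4,515,000 = 1,286,631.47; Quinlan 273/4,404 × $4,515,000 = 279,880.79.
Rounded to nearest $50: Lindqvist $1,906,900; Andrade $1,041,600; Ibarra $1,286,650; Quinlan $279,900. Sum = $4,515,050.
Difference $4,515,000 − $4,515,050 = −$50 applied to Andrade: Andrade becomes $1,041,550.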